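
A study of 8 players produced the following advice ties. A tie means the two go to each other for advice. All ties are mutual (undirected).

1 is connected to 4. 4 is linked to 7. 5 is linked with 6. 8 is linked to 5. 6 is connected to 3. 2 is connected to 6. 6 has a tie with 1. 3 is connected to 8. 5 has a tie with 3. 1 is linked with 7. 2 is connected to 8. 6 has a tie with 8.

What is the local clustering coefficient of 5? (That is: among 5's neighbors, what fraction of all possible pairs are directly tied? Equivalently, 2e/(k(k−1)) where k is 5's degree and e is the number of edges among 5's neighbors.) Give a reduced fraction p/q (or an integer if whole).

1

5's neighbors: 3, 6, and 8 (k = 3).
Possible neighbor pairs: C(3,2) = 3. Edges among them: 3–6, 3–8, 6–8 → e = 3.
Clustering(5) = 3/3 = 1.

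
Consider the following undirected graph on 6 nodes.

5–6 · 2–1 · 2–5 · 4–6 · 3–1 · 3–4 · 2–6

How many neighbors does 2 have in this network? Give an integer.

3

2 is directly tied to 1, 5, and 6. That is 3 neighbors, so the degree of 2 is 3.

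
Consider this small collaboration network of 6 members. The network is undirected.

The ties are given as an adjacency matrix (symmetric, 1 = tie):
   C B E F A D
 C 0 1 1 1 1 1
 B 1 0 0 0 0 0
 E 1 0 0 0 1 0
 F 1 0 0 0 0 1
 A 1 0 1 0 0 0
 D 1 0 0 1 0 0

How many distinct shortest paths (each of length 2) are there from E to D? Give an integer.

The shortest distance is 2, and the only length-2 path is E–C–D. So there is exactly 1 shortest path.

1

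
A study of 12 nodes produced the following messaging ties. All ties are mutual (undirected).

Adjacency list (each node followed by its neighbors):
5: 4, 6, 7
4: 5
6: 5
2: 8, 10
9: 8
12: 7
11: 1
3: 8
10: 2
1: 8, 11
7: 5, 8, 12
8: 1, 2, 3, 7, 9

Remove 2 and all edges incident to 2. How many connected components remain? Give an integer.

Without 2, the remaining ties split the others into: {1, 3, 4, 5, 6, 7, 8, 9, 11, 12}; {10}.
That's 2 separate components.

2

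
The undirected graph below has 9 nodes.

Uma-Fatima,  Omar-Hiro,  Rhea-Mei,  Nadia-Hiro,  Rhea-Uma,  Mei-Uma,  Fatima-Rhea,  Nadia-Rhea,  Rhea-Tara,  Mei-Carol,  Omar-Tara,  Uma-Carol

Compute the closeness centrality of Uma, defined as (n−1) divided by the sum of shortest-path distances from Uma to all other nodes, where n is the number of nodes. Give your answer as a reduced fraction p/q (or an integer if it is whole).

Distances from Uma: Carol:1, Fatima:1, Hiro:3, Mei:1, Nadia:2, Omar:3, Rhea:1, Tara:2. Sum = 14.
n = 9, so closeness = 8/14 = 4/7.

4/7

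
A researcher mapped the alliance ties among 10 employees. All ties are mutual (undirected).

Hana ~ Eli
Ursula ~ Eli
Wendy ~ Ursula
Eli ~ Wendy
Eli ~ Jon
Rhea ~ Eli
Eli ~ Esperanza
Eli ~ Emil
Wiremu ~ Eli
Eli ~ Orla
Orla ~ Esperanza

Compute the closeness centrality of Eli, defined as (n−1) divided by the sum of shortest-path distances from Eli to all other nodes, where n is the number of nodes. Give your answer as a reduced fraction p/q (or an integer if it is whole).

Distances from Eli: Emil:1, Esperanza:1, Hana:1, Jon:1, Orla:1, Rhea:1, Ursula:1, Wendy:1, Wiremu:1. Sum = 9.
n = 10, so closeness = 9/9 = 1.

1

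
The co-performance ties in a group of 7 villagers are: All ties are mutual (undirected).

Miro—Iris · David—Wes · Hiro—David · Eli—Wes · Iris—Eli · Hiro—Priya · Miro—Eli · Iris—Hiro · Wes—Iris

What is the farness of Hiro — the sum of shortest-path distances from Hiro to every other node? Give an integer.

9

Distances from Hiro: David:1, Eli:2, Iris:1, Miro:2, Priya:1, Wes:2.
Sum = 1 + 2 + 1 + 2 + 1 + 2 = 9.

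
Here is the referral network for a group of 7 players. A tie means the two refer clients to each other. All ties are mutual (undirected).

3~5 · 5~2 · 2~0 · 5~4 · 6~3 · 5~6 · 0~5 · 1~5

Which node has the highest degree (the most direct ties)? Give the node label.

Degrees — 0:2, 1:1, 2:2, 3:2, 4:1, 5:6, 6:2.
The maximum is 6, attained only by 5.

5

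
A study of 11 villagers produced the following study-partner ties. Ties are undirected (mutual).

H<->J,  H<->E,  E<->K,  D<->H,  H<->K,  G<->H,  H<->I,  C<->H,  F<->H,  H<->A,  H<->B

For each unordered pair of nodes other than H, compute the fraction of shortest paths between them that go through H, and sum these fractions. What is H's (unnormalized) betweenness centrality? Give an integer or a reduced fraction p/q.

Pairs whose geodesics pass through H — F–A: 1; F–K: 1; F–C: 1; F–B: 1; F–I: 1; F–D: 1; F–J: 1; F–G: 1; F–E: 1; A–K: 1; A–C: 1; A–B: 1; A–I: 1; A–D: 1 … (+30 more pairs).
All other pairs contribute 0.
Summing the contributions gives betweenness(H) = 44.

44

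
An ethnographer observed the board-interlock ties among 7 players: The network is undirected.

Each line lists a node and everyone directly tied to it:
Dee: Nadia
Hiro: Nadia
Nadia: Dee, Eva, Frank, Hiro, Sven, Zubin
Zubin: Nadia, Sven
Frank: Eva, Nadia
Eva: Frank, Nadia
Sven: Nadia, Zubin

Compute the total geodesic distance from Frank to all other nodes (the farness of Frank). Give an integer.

Distances from Frank: Dee:2, Eva:1, Hiro:2, Nadia:1, Sven:2, Zubin:2.
Sum = 2 + 1 + 2 + 1 + 2 + 2 = 10.

10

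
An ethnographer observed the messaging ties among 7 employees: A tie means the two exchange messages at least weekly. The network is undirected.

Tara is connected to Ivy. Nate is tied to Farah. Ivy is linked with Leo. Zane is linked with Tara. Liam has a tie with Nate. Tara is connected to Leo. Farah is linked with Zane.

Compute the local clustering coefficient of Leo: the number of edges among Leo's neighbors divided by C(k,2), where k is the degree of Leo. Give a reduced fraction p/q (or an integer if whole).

1

Leo's neighbors: Ivy and Tara (k = 2).
Possible neighbor pairs: C(2,2) = 1. Edges among them: Ivy–Tara → e = 1.
Clustering(Leo) = 1/1.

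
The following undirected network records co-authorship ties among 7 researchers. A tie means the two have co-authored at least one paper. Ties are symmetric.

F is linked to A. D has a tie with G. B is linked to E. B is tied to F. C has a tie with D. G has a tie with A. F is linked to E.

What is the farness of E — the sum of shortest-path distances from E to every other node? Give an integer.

Distances from E: A:2, B:1, C:5, D:4, F:1, G:3.
Sum = 2 + 1 + 5 + 4 + 1 + 3 = 16.

16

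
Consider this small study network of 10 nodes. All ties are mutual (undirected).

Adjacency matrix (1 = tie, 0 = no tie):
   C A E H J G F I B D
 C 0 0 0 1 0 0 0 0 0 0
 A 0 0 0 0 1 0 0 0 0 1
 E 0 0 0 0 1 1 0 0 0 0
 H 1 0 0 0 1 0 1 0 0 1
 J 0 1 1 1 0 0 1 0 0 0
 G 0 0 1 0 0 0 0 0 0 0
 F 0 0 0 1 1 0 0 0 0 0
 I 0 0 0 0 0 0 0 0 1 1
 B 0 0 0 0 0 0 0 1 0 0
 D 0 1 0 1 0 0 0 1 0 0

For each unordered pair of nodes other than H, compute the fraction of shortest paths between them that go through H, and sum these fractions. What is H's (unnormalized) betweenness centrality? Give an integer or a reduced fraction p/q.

Pairs whose geodesics pass through H — C–A: 2/2; C–E: 1; C–J: 1; C–G: 1; C–F: 1; C–I: 1; C–B: 1; C–D: 1; E–I: 1/2; E–B: 1/2; E–D: 1/2; J–I: 1/2; J–B: 1/2; J–D: 1/2 … (+6 more pairs).
All other pairs contribute 0.
Summing the contributions gives betweenness(H) = 31/2.

31/2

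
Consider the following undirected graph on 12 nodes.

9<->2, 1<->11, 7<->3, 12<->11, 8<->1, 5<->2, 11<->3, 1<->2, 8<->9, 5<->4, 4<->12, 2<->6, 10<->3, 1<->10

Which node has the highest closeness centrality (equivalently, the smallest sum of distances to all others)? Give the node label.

1

Farness (sum of distances to all others) for each node — 1:20, 2:22, 3:28, 4:30, 5:28, 6:32, 7:38, 8:28, 9:30, 10:26, 11:22, 12:28.
The smallest farness is 20, for 1, so 1 has the highest closeness.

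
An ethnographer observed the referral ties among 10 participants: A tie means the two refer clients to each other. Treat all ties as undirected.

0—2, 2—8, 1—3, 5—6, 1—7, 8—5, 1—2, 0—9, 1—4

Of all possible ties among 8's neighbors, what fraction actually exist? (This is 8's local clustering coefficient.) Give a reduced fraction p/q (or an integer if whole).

0

8's neighbors: 2 and 5 (k = 2).
Possible neighbor pairs: C(2,2) = 1. Edges among them: none → e = 0.
Clustering(8) = 0/1.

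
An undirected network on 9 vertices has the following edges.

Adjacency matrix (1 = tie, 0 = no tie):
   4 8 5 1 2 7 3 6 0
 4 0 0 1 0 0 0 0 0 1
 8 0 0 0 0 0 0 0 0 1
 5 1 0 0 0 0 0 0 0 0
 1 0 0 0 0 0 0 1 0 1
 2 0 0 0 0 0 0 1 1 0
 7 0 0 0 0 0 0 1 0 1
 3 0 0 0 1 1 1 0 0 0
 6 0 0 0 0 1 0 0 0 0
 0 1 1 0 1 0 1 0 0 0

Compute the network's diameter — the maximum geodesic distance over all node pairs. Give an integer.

Eccentricity of each node (its greatest distance to any other): 0:4, 1:3, 2:5, 3:4, 4:5, 5:6, 6:6, 7:3, 8:5.
The maximum eccentricity is 6, realized for instance by the pair 5–6 via 5 – 4 – 0 – 1 – 3 – 2 – 6. So the diameter is 6.

6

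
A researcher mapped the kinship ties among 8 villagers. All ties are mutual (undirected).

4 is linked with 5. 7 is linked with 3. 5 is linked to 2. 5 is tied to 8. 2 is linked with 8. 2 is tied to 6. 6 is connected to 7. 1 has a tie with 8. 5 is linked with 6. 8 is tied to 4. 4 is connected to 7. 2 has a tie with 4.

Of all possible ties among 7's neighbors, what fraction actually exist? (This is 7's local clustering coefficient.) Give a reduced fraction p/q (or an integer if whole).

0

7's neighbors: 3, 4, and 6 (k = 3).
Possible neighbor pairs: C(3,2) = 3. Edges among them: none → e = 0.
Clustering(7) = 0/3 = 0.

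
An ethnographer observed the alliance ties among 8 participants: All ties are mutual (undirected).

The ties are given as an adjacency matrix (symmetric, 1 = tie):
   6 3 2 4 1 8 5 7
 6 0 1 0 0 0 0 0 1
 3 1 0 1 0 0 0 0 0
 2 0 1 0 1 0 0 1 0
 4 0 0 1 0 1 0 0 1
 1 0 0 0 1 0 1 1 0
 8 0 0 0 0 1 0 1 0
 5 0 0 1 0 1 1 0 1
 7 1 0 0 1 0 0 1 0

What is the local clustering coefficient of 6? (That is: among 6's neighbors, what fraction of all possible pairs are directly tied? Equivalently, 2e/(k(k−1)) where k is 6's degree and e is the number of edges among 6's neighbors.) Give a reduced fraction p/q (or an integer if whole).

6's neighbors: 3 and 7 (k = 2).
Possible neighbor pairs: C(2,2) = 1. Edges among them: none → e = 0.
Clustering(6) = 0/1.

0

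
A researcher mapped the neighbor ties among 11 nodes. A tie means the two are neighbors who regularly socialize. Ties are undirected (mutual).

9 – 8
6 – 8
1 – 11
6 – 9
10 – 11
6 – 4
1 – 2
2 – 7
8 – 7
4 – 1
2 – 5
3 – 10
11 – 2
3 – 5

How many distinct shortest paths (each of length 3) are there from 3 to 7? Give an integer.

The shortest distance is 3, and the only length-3 path is 3–5–2–7. So there is exactly 1 shortest path.

1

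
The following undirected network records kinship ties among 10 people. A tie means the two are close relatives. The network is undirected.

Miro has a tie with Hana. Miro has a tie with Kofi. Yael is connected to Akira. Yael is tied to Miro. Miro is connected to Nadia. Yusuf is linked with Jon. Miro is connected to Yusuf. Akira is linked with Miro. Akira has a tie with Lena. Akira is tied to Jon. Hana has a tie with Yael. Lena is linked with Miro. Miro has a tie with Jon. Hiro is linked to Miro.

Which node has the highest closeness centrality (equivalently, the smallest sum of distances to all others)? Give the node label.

Farness (sum of distances to all others) for each node — Akira:14, Hana:16, Hiro:17, Jon:15, Kofi:17, Lena:16, Miro:9, Nadia:17, Yael:15, Yusuf:16.
The smallest farness is 9, for Miro, so Miro has the highest closeness.

Miro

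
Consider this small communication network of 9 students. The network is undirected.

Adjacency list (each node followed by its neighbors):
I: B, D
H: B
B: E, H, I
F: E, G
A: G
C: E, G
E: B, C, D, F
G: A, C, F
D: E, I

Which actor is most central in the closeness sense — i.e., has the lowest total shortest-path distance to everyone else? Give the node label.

Farness (sum of distances to all others) for each node — A:26, B:16, C:16, D:18, E:13, F:16, G:19, H:23, I:21.
The smallest farness is 13, for E, so E has the highest closeness.

E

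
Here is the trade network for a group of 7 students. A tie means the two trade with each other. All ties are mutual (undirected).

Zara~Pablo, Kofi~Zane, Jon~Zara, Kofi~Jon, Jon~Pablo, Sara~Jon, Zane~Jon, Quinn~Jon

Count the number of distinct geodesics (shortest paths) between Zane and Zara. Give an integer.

1

The shortest distance is 2, and the only length-2 path is Zane–Jon–Zara. So there is exactly 1 shortest path.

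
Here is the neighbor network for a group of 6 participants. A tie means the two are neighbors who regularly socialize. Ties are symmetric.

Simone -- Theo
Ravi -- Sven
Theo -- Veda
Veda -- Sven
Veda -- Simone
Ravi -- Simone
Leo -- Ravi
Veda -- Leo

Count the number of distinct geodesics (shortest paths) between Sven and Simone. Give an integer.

The shortest distance is 2. The length-2 paths are: Sven–Ravi–Simone; Sven–Veda–Simone.
That gives 2 distinct shortest paths.

2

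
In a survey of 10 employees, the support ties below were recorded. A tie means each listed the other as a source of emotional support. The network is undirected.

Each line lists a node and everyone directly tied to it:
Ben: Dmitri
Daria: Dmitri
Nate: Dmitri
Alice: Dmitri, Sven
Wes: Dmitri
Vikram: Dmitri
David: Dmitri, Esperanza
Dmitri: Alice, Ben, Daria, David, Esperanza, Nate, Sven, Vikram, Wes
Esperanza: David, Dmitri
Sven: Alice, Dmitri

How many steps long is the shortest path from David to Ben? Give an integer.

2

One shortest route is David – Dmitri – Ben, which uses 2 edges, and David and Ben are not directly tied, so nothing shorter exists. So d(David,Ben) = 2.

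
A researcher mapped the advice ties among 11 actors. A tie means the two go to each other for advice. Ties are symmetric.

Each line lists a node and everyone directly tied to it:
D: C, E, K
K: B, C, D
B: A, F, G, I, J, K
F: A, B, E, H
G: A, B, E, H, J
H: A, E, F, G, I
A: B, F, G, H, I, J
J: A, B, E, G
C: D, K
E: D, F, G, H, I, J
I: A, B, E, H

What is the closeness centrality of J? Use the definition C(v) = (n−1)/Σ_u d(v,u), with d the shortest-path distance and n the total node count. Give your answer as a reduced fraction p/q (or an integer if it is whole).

10/17

Distances from J: A:1, B:1, C:3, D:2, E:1, F:2, G:1, H:2, I:2, K:2. Sum = 17.
n = 11, so closeness = 10/17.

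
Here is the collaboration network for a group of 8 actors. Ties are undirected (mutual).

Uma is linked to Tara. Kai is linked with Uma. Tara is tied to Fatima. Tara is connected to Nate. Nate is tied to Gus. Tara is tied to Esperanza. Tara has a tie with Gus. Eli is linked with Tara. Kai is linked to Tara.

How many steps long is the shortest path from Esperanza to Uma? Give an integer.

One shortest route is Esperanza – Tara – Uma, which uses 2 edges, and Esperanza and Uma are not directly tied, so nothing shorter exists. So d(Esperanza,Uma) = 2.

2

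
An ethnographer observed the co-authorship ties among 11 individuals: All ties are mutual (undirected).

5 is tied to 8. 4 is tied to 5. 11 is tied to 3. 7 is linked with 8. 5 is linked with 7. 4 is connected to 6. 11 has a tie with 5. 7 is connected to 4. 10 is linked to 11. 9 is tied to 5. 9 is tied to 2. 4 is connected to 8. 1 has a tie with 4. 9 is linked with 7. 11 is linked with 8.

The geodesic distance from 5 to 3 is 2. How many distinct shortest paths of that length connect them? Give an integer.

The shortest distance is 2, and the only length-2 path is 5–11–3. So there is exactly 1 shortest path.

1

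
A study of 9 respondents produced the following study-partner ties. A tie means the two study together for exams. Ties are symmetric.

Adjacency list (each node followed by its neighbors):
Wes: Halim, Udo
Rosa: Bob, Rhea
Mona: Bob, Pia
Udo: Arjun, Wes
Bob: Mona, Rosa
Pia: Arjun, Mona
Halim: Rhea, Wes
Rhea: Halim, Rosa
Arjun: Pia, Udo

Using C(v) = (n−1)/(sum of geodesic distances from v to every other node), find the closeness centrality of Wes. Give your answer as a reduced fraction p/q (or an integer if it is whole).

2/5

Distances from Wes: Arjun:2, Bob:4, Halim:1, Mona:4, Pia:3, Rhea:2, Rosa:3, Udo:1. Sum = 20.
n = 9, so closeness = 8/20 = 2/5.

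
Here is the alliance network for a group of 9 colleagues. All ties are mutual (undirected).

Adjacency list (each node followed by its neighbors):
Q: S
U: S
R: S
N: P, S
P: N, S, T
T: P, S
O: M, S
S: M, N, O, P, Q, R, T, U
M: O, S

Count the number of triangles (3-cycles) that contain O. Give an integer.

1

O's neighbors: M and S.
Neighbor pairs that are themselves tied: O–M–S. Each forms one triangle with O, for 1 in total.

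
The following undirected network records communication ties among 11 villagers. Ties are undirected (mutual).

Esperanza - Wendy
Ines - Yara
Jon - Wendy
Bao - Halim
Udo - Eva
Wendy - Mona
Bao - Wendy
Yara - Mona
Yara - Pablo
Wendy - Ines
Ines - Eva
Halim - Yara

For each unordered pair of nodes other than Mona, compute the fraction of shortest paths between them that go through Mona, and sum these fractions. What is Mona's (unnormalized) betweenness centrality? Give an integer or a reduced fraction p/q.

3

Pairs whose geodesics pass through Mona — Wendy–Pablo: 1/2; Wendy–Yara: 1/2; Esperanza–Pablo: 1/2; Esperanza–Yara: 1/2; Jon–Pablo: 1/2; Jon–Yara: 1/2.
All other pairs contribute 0.
Summing the contributions gives betweenness(Mona) = 3.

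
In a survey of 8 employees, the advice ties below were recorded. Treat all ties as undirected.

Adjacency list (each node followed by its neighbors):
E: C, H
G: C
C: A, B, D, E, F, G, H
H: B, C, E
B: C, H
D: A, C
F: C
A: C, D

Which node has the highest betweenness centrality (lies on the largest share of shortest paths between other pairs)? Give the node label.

C

Unnormalized betweenness of each node: A:0, B:0, C:35/2, D:0, E:0, F:0, G:0, H:1/2.
C has the largest value, 35/2, making it the main broker — the node through which the most shortest paths run.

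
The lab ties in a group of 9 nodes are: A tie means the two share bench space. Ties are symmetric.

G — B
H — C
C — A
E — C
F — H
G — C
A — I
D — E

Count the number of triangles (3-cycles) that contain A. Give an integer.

A's neighbors are C and I, but none of them are tied to each other, so no triangle contains A.

0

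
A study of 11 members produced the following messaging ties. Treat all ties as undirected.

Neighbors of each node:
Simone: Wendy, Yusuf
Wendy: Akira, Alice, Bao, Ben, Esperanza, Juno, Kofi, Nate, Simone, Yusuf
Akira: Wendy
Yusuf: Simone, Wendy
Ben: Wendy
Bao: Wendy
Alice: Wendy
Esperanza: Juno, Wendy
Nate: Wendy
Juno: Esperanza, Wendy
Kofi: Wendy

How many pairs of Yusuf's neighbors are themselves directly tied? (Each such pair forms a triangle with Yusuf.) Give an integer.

Yusuf's neighbors: Simone and Wendy.
Neighbor pairs that are themselves tied: Yusuf–Simone–Wendy. Each forms one triangle with Yusuf, for 1 in total.

1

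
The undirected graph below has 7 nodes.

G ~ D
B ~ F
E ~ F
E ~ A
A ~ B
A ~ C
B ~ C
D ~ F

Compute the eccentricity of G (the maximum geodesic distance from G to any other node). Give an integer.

4

Distances from G: A:4, B:3, C:4, D:1, E:3, F:2.
The largest is 4 (to A and C), so the eccentricity of G is 4.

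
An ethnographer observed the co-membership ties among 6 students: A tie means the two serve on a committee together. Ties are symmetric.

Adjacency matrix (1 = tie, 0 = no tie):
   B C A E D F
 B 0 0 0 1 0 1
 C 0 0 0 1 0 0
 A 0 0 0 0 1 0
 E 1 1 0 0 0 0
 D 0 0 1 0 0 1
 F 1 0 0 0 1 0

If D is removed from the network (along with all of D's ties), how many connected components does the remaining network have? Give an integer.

Without D, the remaining ties split the others into: {B, C, E, F}; {A}.
That's 2 separate components.

2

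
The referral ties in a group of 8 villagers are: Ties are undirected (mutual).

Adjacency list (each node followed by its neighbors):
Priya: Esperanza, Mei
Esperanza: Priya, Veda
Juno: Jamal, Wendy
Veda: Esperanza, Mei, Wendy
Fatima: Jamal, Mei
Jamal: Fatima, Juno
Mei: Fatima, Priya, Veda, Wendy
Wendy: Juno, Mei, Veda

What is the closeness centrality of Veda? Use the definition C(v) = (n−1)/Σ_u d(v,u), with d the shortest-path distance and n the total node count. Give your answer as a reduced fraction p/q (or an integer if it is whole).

Distances from Veda: Esperanza:1, Fatima:2, Jamal:3, Juno:2, Mei:1, Priya:2, Wendy:1. Sum = 12.
n = 8, so closeness = 7/12.

7/12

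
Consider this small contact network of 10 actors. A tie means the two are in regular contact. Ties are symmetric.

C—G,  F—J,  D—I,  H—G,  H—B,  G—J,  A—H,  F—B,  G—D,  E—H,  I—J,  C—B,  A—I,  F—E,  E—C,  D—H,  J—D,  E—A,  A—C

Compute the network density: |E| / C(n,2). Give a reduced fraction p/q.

19/45

There are 19 edges and 10 nodes, so the maximum possible is C(10,2) = 45.
Density = 19/45.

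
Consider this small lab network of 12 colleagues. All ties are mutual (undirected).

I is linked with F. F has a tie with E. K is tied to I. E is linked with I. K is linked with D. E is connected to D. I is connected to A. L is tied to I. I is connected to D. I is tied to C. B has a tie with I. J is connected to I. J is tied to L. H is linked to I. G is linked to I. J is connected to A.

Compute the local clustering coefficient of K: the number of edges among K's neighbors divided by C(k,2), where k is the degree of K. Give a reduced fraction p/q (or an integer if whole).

1

K's neighbors: D and I (k = 2).
Possible neighbor pairs: C(2,2) = 1. Edges among them: D–I → e = 1.
Clustering(K) = 1/1.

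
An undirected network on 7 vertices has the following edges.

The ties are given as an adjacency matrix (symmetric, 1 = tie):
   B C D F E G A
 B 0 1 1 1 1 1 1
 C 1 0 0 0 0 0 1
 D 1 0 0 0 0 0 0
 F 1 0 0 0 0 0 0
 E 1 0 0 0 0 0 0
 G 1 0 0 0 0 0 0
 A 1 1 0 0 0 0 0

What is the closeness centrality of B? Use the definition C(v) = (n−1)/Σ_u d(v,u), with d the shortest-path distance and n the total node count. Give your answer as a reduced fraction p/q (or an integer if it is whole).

1

Distances from B: A:1, C:1, D:1, E:1, F:1, G:1. Sum = 6.
n = 7, so closeness = 6/6 = 1.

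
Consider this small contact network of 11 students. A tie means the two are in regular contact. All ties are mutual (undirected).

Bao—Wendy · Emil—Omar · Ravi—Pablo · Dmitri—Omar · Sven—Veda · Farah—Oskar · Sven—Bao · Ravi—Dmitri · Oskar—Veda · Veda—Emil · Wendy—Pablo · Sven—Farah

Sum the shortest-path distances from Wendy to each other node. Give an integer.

27

Distances from Wendy: Bao:1, Dmitri:3, Emil:4, Farah:3, Omar:4, Oskar:4, Pablo:1, Ravi:2, Sven:2, Veda:3.
Sum = 1 + 3 + 4 + 3 + 4 + 4 + 1 + 2 + 2 + 3 = 27.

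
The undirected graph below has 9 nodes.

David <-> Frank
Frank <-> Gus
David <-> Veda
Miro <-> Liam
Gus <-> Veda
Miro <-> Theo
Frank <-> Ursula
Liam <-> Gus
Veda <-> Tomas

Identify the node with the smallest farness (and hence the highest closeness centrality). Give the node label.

Gus

Farness (sum of distances to all others) for each node — David:20, Frank:17, Gus:14, Liam:17, Miro:22, Theo:29, Tomas:24, Ursula:24, Veda:17.
The smallest farness is 14, for Gus, so Gus has the highest closeness.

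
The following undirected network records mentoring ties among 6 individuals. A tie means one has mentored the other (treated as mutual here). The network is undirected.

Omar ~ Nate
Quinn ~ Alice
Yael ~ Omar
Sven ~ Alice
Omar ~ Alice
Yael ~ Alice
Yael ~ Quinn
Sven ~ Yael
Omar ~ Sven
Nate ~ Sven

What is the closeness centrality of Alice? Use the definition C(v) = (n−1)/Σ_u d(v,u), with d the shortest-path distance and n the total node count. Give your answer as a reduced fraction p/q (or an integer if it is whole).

5/6

Distances from Alice: Nate:2, Omar:1, Quinn:1, Sven:1, Yael:1. Sum = 6.
n = 6, so closeness = 5/6.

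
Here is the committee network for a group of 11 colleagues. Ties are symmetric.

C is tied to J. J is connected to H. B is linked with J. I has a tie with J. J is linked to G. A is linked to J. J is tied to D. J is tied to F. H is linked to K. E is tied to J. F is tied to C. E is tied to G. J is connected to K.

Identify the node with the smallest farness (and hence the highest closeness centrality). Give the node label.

J

Farness (sum of distances to all others) for each node — A:19, B:19, C:18, D:19, E:18, F:18, G:18, H:18, I:19, J:10, K:18.
The smallest farness is 10, for J, so J has the highest closeness.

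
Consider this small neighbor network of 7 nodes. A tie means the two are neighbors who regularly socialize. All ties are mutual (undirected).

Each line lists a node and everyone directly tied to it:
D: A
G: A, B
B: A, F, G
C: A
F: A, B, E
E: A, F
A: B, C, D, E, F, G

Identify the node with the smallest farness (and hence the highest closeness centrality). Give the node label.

A

Farness (sum of distances to all others) for each node — A:6, B:9, C:11, D:11, E:10, F:9, G:10.
The smallest farness is 6, for A, so A has the highest closeness.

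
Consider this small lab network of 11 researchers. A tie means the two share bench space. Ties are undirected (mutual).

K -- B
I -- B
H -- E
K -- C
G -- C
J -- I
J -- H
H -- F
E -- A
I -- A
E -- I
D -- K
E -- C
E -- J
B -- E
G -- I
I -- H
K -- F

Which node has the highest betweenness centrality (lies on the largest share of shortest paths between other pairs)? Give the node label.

K

Unnormalized betweenness of each node: A:0, B:16/3, C:31/6, D:0, E:28/3, F:5/2, G:1/2, H:5, I:55/6, J:0, K:12.
K has the largest value, 12, making it the main broker — the node through which the most shortest paths run.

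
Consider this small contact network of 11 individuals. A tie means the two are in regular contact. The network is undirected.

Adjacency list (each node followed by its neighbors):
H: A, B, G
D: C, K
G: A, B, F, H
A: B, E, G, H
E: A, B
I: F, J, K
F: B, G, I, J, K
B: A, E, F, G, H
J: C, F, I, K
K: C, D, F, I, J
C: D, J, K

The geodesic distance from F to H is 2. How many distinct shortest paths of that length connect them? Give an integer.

2

The shortest distance is 2. The length-2 paths are: F–G–H; F–B–H.
That gives 2 distinct shortest paths.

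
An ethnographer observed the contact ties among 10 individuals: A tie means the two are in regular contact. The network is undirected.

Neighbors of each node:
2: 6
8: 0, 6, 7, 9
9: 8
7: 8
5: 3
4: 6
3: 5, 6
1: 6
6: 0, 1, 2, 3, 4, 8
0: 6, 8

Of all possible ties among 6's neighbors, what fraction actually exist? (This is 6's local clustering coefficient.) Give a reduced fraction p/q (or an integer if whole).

1/15

6's neighbors: 0, 1, 2, 3, 4, and 8 (k = 6).
Possible neighbor pairs: C(6,2) = 15. Edges among them: 0–8 → e = 1.
Clustering(6) = 1/15.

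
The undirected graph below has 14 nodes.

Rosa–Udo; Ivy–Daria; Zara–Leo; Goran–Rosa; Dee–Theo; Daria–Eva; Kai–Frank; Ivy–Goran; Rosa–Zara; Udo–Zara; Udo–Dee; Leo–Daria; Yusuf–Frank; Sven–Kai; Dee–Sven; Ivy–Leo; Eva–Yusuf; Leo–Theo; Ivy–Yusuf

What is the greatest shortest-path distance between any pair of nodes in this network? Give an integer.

4

Eccentricity of each node (its greatest distance to any other): Daria:4, Dee:4, Eva:4, Frank:4, Goran:4, Ivy:4, Kai:4, Leo:4, Rosa:4, Sven:4, Theo:4, Udo:4, Yusuf:4, Zara:4.
The maximum eccentricity is 4, realized for instance by the pair Frank–Theo via Frank – Kai – Sven – Dee – Theo. So the diameter is 4.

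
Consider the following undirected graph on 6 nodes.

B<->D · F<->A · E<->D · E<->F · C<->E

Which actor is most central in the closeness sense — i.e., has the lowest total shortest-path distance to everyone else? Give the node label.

E

Farness (sum of distances to all others) for each node — A:13, B:13, C:11, D:9, E:7, F:9.
The smallest farness is 7, for E, so E has the highest closeness.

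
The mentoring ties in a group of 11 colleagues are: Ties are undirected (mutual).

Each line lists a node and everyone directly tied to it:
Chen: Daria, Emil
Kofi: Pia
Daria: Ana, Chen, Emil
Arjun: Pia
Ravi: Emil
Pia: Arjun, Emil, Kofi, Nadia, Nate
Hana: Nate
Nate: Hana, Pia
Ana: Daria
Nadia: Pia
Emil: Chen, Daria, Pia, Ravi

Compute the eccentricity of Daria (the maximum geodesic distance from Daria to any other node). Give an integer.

Distances from Daria: Ana:1, Arjun:3, Chen:1, Emil:1, Hana:4, Kofi:3, Nadia:3, Nate:3, Pia:2, Ravi:2.
The largest is 4 (to Hana), so the eccentricity of Daria is 4.

4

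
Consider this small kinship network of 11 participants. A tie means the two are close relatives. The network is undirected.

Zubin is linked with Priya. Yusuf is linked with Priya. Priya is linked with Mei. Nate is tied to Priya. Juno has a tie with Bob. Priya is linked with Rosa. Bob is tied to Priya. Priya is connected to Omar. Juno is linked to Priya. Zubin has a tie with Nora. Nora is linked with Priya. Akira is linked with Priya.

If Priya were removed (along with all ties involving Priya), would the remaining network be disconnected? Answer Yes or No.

Removing Priya leaves {Bob and Juno} with no path to {Omar}, so the network splits into 8 components. Priya is a cut vertex.

Yes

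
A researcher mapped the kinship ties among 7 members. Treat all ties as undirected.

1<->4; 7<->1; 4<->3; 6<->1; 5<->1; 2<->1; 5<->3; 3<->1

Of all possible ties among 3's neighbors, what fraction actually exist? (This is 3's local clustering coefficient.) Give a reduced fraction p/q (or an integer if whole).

3's neighbors: 1, 4, and 5 (k = 3).
Possible neighbor pairs: C(3,2) = 3. Edges among them: 1–4, 1–5 → e = 2.
Clustering(3) = 2/3.

2/3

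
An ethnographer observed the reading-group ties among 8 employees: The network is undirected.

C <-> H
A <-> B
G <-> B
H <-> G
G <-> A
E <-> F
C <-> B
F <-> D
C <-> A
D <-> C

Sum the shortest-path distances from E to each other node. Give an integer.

Distances from E: A:4, B:4, C:3, D:2, F:1, G:5, H:4.
Sum = 4 + 4 + 3 + 2 + 1 + 5 + 4 = 23.

23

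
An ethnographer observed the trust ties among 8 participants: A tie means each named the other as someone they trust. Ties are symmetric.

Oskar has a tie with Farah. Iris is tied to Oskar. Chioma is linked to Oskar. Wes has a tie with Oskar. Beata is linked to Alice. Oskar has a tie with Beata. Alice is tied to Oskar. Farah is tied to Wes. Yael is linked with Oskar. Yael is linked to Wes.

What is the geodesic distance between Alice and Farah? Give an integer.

2

One shortest route is Alice – Oskar – Farah, which uses 2 edges, and Alice and Farah are not directly tied, so nothing shorter exists. So d(Alice,Farah) = 2.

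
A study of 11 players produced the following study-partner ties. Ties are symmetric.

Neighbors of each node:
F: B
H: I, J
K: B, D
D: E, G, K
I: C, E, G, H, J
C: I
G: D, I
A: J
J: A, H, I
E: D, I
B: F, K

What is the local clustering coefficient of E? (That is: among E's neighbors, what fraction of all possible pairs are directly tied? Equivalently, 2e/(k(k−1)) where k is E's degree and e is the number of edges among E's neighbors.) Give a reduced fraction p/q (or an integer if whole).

E's neighbors: D and I (k = 2).
Possible neighbor pairs: C(2,2) = 1. Edges among them: none → e = 0.
Clustering(E) = 0/1.

0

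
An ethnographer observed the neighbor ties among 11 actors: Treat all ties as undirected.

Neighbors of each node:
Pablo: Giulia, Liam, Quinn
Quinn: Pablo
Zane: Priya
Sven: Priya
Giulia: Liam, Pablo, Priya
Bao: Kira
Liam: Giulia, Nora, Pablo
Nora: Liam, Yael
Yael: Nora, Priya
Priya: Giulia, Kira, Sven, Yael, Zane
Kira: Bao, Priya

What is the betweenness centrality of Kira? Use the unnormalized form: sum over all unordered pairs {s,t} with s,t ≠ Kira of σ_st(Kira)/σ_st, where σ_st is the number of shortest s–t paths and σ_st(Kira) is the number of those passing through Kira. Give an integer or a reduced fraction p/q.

9

Pairs whose geodesics pass through Kira — Zane–Bao: 1; Pablo–Bao: 1; Priya–Bao: 1; Sven–Bao: 1; Nora–Bao: 1; Giulia–Bao: 1; Liam–Bao: 1; Bao–Quinn: 1; Bao–Yael: 1.
All other pairs contribute 0.
Summing the contributions gives betweenness(Kira) = 9.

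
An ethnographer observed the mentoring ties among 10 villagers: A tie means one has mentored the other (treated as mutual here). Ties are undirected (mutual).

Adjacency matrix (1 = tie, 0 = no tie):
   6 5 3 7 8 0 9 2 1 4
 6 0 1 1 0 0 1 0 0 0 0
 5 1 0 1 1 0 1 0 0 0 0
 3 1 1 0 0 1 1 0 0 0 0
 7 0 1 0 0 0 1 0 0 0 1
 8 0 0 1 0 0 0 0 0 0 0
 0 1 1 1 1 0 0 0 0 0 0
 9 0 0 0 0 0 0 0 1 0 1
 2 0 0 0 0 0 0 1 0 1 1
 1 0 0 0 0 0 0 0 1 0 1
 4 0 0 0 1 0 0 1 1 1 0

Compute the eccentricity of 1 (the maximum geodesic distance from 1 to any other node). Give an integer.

5

Distances from 1: 0:3, 2:1, 3:4, 4:1, 5:3, 6:4, 7:2, 8:5, 9:2.
The largest is 5 (to 8), so the eccentricity of 1 is 5.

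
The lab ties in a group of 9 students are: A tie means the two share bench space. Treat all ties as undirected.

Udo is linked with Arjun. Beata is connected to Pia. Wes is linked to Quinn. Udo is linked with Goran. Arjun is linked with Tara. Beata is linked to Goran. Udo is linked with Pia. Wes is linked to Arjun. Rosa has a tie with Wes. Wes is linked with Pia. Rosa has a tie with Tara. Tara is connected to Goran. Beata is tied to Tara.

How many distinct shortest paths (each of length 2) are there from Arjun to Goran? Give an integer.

The shortest distance is 2. The length-2 paths are: Arjun–Udo–Goran; Arjun–Tara–Goran.
That gives 2 distinct shortest paths.

2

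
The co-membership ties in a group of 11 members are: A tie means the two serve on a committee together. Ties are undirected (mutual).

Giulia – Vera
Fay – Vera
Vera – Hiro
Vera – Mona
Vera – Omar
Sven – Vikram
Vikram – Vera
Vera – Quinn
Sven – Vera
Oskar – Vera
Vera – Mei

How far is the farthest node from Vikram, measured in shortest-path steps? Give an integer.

2

Distances from Vikram: Fay:2, Giulia:2, Hiro:2, Mei:2, Mona:2, Omar:2, Oskar:2, Quinn:2, Sven:1, Vera:1.
The largest is 2 (to Mona, Oskar, Quinn, Fay, Hiro, Omar, Giulia, and Mei), so the eccentricity of Vikram is 2.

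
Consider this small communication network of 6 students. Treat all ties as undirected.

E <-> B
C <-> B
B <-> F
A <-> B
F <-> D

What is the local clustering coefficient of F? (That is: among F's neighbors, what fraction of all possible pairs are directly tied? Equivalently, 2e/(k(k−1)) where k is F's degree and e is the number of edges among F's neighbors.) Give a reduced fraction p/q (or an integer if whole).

F's neighbors: B and D (k = 2).
Possible neighbor pairs: C(2,2) = 1. Edges among them: none → e = 0.
Clustering(F) = 0/1.

0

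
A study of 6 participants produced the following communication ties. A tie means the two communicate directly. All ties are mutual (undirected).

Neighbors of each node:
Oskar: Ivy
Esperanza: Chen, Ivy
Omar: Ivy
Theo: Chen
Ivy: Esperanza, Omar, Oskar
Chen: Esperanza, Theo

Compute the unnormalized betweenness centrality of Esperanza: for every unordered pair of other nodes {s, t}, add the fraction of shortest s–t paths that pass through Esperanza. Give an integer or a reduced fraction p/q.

Pairs whose geodesics pass through Esperanza — Oskar–Chen: 1; Oskar–Theo: 1; Chen–Ivy: 1; Chen–Omar: 1; Theo–Ivy: 1; Theo–Omar: 1.
All other pairs contribute 0.
Summing the contributions gives betweenness(Esperanza) = 6.

6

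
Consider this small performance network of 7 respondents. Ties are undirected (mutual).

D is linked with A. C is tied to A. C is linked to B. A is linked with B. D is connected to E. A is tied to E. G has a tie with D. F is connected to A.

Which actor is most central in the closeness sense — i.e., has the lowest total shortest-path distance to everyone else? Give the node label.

Farness (sum of distances to all others) for each node — A:7, B:11, C:11, D:9, E:10, F:12, G:14.
The smallest farness is 7, for A, so A has the highest closeness.

A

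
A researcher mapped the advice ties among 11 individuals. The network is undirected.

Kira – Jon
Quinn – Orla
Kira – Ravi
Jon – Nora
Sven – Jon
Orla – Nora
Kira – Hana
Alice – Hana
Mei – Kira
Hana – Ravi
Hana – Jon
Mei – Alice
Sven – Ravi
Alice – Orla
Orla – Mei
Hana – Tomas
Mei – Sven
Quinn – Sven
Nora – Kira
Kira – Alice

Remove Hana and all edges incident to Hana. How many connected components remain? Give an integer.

Without Hana, the remaining ties split the others into: {Tomas}; {Alice, Jon, Kira, Mei, Nora, Orla, Quinn, Ravi, Sven}.
That's 2 separate components.

2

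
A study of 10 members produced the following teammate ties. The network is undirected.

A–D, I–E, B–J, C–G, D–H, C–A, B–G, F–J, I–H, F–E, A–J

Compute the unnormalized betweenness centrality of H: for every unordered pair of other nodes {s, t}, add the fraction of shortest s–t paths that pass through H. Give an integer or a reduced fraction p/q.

9/2

Pairs whose geodesics pass through H — G–I: 1/2; C–I: 1; A–I: 1; D–I: 1; D–E: 1.
All other pairs contribute 0.
Summing the contributions gives betweenness(H) = 9/2.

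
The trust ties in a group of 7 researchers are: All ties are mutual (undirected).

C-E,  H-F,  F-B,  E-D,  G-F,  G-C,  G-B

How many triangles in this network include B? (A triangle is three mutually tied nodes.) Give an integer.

B's neighbors: F and G.
Neighbor pairs that are themselves tied: B–F–G. Each forms one triangle with B, for 1 in total.

1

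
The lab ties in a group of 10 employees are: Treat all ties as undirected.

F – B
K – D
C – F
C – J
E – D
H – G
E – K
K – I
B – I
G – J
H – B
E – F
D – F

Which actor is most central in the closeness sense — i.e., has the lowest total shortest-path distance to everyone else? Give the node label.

Farness (sum of distances to all others) for each node — B:16, C:19, D:19, E:19, F:15, G:24, H:20, I:20, J:23, K:21.
The smallest farness is 15, for F, so F has the highest closeness.

F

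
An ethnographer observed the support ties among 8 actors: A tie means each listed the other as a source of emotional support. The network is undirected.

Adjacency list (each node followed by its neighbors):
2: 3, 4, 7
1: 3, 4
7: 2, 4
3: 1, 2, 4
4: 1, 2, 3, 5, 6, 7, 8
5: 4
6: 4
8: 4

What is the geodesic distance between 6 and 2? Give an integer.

One shortest route is 6 – 4 – 2, which uses 2 edges, and 6 and 2 are not directly tied, so nothing shorter exists. So d(6,2) = 2.

2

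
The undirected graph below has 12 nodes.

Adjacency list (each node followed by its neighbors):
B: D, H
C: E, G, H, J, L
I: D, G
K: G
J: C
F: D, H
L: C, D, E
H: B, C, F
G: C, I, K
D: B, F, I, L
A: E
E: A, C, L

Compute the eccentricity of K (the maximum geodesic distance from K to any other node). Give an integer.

4

Distances from K: A:4, B:4, C:2, D:3, E:3, F:4, G:1, H:3, I:2, J:3, L:3.
The largest is 4 (to A, B, and F), so the eccentricity of K is 4.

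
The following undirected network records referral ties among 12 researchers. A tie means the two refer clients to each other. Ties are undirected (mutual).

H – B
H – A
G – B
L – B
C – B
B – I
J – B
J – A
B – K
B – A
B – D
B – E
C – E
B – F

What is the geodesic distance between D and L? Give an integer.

One shortest route is D – B – L, which uses 2 edges, and D and L are not directly tied, so nothing shorter exists. So d(D,L) = 2.

2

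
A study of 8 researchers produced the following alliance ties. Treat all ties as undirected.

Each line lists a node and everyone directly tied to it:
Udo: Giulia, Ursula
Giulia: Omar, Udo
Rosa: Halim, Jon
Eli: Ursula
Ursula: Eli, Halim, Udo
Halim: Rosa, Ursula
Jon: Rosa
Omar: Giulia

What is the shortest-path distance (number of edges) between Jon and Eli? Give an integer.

One shortest route is Jon – Rosa – Halim – Ursula – Eli, which uses 4 edges, and at distance 3 from Jon we only reach {Ursula}, which does not include Eli. So d(Jon,Eli) = 4.

4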